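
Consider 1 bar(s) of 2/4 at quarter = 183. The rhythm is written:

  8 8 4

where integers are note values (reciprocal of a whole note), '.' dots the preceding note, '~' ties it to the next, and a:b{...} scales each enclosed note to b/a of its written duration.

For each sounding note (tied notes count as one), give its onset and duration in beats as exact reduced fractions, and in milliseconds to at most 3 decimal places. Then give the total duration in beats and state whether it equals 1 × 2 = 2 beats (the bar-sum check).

1) 0.0ms=0b +163.934ms=1/2b
2) 163.934ms=1/2b +163.934ms=1/2b
3) 327.869ms=1b +327.869ms=1b
Σ=2b of 2 (183bpm 2/4) — PASS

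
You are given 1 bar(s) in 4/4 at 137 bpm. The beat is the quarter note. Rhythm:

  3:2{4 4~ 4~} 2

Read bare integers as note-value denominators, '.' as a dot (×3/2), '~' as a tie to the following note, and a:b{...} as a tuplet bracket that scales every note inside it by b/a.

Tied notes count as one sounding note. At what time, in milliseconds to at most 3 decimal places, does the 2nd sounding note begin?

note 2 onset = 2/3b = 291.971ms

1. 0.0ms @ 0 + 291.971ms (2/3)
2. 291.971ms @ 2/3 + 1459.854ms (10/3)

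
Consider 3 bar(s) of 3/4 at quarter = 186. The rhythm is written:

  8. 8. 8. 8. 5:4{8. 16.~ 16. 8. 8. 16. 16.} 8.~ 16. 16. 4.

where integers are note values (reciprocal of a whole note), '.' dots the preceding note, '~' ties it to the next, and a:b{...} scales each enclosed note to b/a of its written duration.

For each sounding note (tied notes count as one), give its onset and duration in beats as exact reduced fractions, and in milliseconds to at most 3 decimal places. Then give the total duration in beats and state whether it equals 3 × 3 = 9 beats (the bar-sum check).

1) 0.0ms=0b +241.935ms=3/4b
2) 241.935ms=3/4b +241.935ms=3/4b
3) 483.871ms=3/2b +241.935ms=3/4b
4) 725.806ms=9/4b +241.935ms=3/4b
5) 967.742ms=3b +193.548ms=3/5b
6) 1161.29ms=18/5b +193.548ms=3/5b
7) 1354.839ms=21/5b +193.548ms=3/5b
8) 1548.387ms=24/5b +193.548ms=3/5b
9) 1741.935ms=27/5b +96.774ms=3/10b
10) 1838.71ms=57/10b +96.774ms=3/10b
11) 1935.484ms=6b +362.903ms=9/8b
12) 2298.387ms=57/8b +120.968ms=3/8b
13) 2419.355ms=15/2b +483.871ms=3/2b
Σ=9b of 9 (186bpm 3/4) — PASS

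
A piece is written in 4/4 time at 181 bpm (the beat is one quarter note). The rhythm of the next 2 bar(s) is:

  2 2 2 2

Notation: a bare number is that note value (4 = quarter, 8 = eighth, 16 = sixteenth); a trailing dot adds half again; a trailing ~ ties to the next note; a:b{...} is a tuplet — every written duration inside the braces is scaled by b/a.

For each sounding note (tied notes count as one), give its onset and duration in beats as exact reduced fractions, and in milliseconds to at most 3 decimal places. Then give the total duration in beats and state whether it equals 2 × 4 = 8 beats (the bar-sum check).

1) 0.0ms=0b +662.983ms=2b
2) 662.983ms=2b +662.983ms=2b
3) 1325.967ms=4b +662.983ms=2b
4) 1988.95ms=6b +662.983ms=2b
Σ=8b of 8 (181bpm 4/4) — PASS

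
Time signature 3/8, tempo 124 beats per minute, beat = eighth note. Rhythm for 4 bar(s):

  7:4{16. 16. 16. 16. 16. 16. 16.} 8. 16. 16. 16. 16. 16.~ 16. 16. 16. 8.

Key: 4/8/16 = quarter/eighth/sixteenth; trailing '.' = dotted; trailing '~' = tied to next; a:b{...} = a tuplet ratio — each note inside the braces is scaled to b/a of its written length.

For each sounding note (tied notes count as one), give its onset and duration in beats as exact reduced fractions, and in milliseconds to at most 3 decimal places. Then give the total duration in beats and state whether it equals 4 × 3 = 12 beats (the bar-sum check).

1) 0.0ms=0b +207.373ms=3/7b
2) 207.373ms=3/7b +207.373ms=3/7b
3) 414.747ms=6/7b +207.373ms=3/7b
4) 622.12ms=9/7b +207.373ms=3/7b
5) 829.493ms=12/7b +207.373ms=3/7b
6) 1036.866ms=15/7b +207.373ms=3/7b
7) 1244.24ms=18/7b +207.373ms=3/7b
8) 1451.613ms=3b +725.806ms=3/2b
9) 2177.419ms=9/2b +362.903ms=3/4b
10) 2540.323ms=21/4b +362.903ms=3/4b
11) 2903.226ms=6b +362.903ms=3/4b
12) 3266.129ms=27/4b +362.903ms=3/4b
13) 3629.032ms=15/2b +725.806ms=3/2b
14) 4354.839ms=9b +362.903ms=3/4b
15) 4717.742ms=39/4b +362.903ms=3/4b
16) 5080.645ms=21/2b +725.806ms=3/2b
Σ=12b of 12 (124bpm 3/8) — PASS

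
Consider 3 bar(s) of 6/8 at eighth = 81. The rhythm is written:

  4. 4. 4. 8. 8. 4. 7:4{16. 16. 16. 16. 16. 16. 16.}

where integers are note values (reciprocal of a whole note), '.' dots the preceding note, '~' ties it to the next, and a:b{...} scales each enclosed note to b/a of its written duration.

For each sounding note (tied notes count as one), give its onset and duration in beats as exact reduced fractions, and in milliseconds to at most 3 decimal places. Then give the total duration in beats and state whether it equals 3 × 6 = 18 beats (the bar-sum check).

1) 0.0ms=0b +2222.222ms=3b
2) 2222.222ms=3b +2222.222ms=3b
3) 4444.444ms=6b +2222.222ms=3b
4) 6666.667ms=9b +1111.111ms=3/2b
5) 7777.778ms=21/2b +1111.111ms=3/2b
6) 8888.889ms=12b +2222.222ms=3b
7) 11111.111ms=15b +317.46ms=3/7b
8) 11428.571ms=108/7b +317.46ms=3/7b
9) 11746.032ms=111/7b +317.46ms=3/7b
10) 12063.492ms=114/7b +317.46ms=3/7b
11) 12380.952ms=117/7b +317.46ms=3/7b
12) 12698.413ms=120/7b +317.46ms=3/7b
13) 13015.873ms=123/7b +317.46ms=3/7b
Σ=18b of 18 (81bpm 6/8) — PASS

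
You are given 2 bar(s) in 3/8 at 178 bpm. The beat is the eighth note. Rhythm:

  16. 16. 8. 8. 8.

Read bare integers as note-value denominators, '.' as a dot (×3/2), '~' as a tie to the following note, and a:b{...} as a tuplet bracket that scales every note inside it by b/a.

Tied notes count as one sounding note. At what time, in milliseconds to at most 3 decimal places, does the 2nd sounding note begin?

1. 0.0ms @ 0 + 252.809ms (3/4)
2. 252.809ms @ 3/4 + 252.809ms (3/4)
3. 505.618ms @ 3/2 + 505.618ms (3/2)
4. 1011.236ms @ 3 + 505.618ms (3/2)
5. 1516.854ms @ 9/2 + 505.618ms (3/2)

note 2 onset = 3/4b = 252.809ms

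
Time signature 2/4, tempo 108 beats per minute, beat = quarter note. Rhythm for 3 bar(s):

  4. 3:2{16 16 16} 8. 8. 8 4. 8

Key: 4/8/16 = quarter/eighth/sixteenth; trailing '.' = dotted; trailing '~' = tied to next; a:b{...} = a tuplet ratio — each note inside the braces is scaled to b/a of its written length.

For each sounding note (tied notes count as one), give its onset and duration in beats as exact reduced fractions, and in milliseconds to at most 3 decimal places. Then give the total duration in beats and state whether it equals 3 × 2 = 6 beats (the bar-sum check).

1) 0.0ms=0b +833.333ms=3/2b
2) 833.333ms=3/2b +92.593ms=1/6b
3) 925.926ms=5/3b +92.593ms=1/6b
4) 1018.519ms=11/6b +92.593ms=1/6b
5) 1111.111ms=2b +416.667ms=3/4b
6) 1527.778ms=11/4b +416.667ms=3/4b
7) 1944.444ms=7/2b +277.778ms=1/2b
8) 2222.222ms=4b +833.333ms=3/2b
9) 3055.556ms=11/2b +277.778ms=1/2b
Σ=6b of 6 (108bpm 2/4) — PASS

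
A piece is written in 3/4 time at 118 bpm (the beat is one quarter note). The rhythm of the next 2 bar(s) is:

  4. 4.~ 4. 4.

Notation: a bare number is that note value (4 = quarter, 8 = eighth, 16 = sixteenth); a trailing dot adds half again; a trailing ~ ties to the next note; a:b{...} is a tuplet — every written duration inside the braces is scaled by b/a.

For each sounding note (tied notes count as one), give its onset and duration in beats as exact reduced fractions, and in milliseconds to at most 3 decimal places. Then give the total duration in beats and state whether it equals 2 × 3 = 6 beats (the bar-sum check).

1) 0.0ms=0b +762.712ms=3/2b
2) 762.712ms=3/2b +1525.424ms=3b
3) 2288.136ms=9/2b +762.712ms=3/2b
Σ=6b of 6 (118bpm 3/4) — PASS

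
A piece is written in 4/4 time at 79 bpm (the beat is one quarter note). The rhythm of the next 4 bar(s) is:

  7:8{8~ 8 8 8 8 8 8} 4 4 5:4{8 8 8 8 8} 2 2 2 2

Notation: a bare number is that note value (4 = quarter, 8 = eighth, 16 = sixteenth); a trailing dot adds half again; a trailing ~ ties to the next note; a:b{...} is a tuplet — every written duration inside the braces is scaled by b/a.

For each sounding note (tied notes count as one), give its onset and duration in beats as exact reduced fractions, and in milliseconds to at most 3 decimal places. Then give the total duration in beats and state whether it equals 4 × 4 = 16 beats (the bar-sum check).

1) 0.0ms=0b +867.993ms=8/7b
2) 867.993ms=8/7b +433.996ms=4/7b
3) 1301.989ms=12/7b +433.996ms=4/7b
4) 1735.986ms=16/7b +433.996ms=4/7b
5) 2169.982ms=20/7b +433.996ms=4/7b
6) 2603.978ms=24/7b +433.996ms=4/7b
7) 3037.975ms=4b +759.494ms=1b
8) 3797.468ms=5b +759.494ms=1b
9) 4556.962ms=6b +303.797ms=2/5b
10) 4860.759ms=32/5b +303.797ms=2/5b
11) 5164.557ms=34/5b +303.797ms=2/5b
12) 5468.354ms=36/5b +303.797ms=2/5b
13) 5772.152ms=38/5b +303.797ms=2/5b
14) 6075.949ms=8b +1518.987ms=2b
15) 7594.937ms=10b +1518.987ms=2b
16) 9113.924ms=12b +1518.987ms=2b
17) 10632.911ms=14b +1518.987ms=2b
Σ=16b of 16 (79bpm 4/4) — PASS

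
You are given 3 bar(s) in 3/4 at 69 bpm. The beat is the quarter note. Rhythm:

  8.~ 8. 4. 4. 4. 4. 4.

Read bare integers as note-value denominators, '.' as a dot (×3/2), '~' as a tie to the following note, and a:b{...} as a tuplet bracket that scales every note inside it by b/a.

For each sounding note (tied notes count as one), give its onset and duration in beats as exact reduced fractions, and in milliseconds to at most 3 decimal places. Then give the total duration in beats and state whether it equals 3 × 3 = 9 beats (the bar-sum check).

1) 0.0ms=0b +1304.348ms=3/2b
2) 1304.348ms=3/2b +1304.348ms=3/2b
3) 2608.696ms=3b +1304.348ms=3/2b
4) 3913.043ms=9/2b +1304.348ms=3/2b
5) 5217.391ms=6b +1304.348ms=3/2b
6) 6521.739ms=15/2b +1304.348ms=3/2b
Σ=9b of 9 (69bpm 3/4) — PASS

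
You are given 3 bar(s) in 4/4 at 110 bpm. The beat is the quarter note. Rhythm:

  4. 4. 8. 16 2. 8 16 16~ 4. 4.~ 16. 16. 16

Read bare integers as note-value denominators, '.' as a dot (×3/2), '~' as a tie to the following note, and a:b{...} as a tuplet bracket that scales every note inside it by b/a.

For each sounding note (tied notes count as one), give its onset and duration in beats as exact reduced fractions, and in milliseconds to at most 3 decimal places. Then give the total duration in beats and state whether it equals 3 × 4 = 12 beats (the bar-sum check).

1) 0.0ms=0b +818.182ms=3/2b
2) 818.182ms=3/2b +818.182ms=3/2b
3) 1636.364ms=3b +409.091ms=3/4b
4) 2045.455ms=15/4b +136.364ms=1/4b
5) 2181.818ms=4b +1636.364ms=3b
6) 3818.182ms=7b +272.727ms=1/2b
7) 4090.909ms=15/2b +136.364ms=1/4b
8) 4227.273ms=31/4b +954.545ms=7/4b
9) 5181.818ms=19/2b +1022.727ms=15/8b
10) 6204.545ms=91/8b +204.545ms=3/8b
11) 6409.091ms=47/4b +136.364ms=1/4b
Σ=12b of 12 (110bpm 4/4) — PASS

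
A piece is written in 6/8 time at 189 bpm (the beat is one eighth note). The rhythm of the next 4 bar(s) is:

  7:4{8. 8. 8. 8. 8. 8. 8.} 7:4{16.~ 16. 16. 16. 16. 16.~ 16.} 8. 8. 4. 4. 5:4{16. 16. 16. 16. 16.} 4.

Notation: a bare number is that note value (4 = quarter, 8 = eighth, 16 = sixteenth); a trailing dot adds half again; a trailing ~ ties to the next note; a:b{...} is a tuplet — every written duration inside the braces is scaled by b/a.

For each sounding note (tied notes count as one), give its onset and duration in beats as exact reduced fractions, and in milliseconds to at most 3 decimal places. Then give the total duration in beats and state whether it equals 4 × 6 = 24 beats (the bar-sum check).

1) 0.0ms=0b +272.109ms=6/7b
2) 272.109ms=6/7b +272.109ms=6/7b
3) 544.218ms=12/7b +272.109ms=6/7b
4) 816.327ms=18/7b +272.109ms=6/7b
5) 1088.435ms=24/7b +272.109ms=6/7b
6) 1360.544ms=30/7b +272.109ms=6/7b
7) 1632.653ms=36/7b +272.109ms=6/7b
8) 1904.762ms=6b +272.109ms=6/7b
9) 2176.871ms=48/7b +136.054ms=3/7b
10) 2312.925ms=51/7b +136.054ms=3/7b
11) 2448.98ms=54/7b +136.054ms=3/7b
12) 2585.034ms=57/7b +272.109ms=6/7b
13) 2857.143ms=9b +476.19ms=3/2b
14) 3333.333ms=21/2b +476.19ms=3/2b
15) 3809.524ms=12b +952.381ms=3b
16) 4761.905ms=15b +952.381ms=3b
17) 5714.286ms=18b +190.476ms=3/5b
18) 5904.762ms=93/5b +190.476ms=3/5b
19) 6095.238ms=96/5b +190.476ms=3/5b
20) 6285.714ms=99/5b +190.476ms=3/5b
21) 6476.19ms=102/5b +190.476ms=3/5b
22) 6666.667ms=21b +952.381ms=3b
Σ=24b of 24 (189bpm 6/8) — PASS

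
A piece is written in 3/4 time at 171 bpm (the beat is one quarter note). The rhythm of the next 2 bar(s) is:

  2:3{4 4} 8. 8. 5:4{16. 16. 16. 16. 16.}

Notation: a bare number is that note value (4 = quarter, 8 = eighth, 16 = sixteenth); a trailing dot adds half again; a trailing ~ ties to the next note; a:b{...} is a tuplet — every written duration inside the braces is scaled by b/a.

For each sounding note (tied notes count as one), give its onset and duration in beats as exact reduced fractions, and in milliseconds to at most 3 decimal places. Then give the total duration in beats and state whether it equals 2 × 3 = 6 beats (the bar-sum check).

1) 0.0ms=0b +526.316ms=3/2b
2) 526.316ms=3/2b +526.316ms=3/2b
3) 1052.632ms=3b +263.158ms=3/4b
4) 1315.789ms=15/4b +263.158ms=3/4b
5) 1578.947ms=9/2b +105.263ms=3/10b
6) 1684.211ms=24/5b +105.263ms=3/10b
7) 1789.474ms=51/10b +105.263ms=3/10b
8) 1894.737ms=27/5b +105.263ms=3/10b
9) 2000.0ms=57/10b +105.263ms=3/10b
Σ=6b of 6 (171bpm 3/4) — PASS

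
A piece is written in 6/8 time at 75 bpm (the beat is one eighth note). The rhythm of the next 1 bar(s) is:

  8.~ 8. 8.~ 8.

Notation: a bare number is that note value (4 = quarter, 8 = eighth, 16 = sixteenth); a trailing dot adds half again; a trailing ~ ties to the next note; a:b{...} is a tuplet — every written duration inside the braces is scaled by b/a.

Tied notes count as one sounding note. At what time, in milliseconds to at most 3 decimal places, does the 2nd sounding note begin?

note 2 onset = 3b = 2400.0ms

1. 0.0ms @ 0 + 2400.0ms (3)
2. 2400.0ms @ 3 + 2400.0ms (3)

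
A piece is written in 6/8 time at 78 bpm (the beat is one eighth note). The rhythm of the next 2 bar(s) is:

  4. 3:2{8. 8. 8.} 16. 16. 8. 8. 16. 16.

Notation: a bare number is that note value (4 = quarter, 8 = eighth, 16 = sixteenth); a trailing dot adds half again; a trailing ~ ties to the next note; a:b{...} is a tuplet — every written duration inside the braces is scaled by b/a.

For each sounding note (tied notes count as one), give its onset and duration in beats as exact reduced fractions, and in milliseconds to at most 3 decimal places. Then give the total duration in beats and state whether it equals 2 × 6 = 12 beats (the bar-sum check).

1) 0.0ms=0b +2307.692ms=3b
2) 2307.692ms=3b +769.231ms=1b
3) 3076.923ms=4b +769.231ms=1b
4) 3846.154ms=5b +769.231ms=1b
5) 4615.385ms=6b +576.923ms=3/4b
6) 5192.308ms=27/4b +576.923ms=3/4b
7) 5769.231ms=15/2b +1153.846ms=3/2b
8) 6923.077ms=9b +1153.846ms=3/2b
9) 8076.923ms=21/2b +576.923ms=3/4b
10) 8653.846ms=45/4b +576.923ms=3/4b
Σ=12b of 12 (78bpm 6/8) — PASS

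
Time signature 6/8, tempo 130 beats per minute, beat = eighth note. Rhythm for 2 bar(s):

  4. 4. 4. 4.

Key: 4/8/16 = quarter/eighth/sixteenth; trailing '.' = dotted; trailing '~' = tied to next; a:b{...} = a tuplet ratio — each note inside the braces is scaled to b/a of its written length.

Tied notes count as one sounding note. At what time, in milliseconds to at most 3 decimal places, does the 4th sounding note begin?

1. 0.0ms @ 0 + 1384.615ms (3)
2. 1384.615ms @ 3 + 1384.615ms (3)
3. 2769.231ms @ 6 + 1384.615ms (3)
4. 4153.846ms @ 9 + 1384.615ms (3)

note 4 onset = 9b = 4153.846ms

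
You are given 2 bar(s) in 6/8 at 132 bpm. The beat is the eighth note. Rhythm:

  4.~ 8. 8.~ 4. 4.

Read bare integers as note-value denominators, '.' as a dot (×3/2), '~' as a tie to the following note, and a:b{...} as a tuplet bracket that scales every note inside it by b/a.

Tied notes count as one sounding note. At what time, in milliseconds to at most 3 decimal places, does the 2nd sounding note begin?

note 2 onset = 9/2b = 2045.455ms

1. 0.0ms @ 0 + 2045.455ms (9/2)
2. 2045.455ms @ 9/2 + 2045.455ms (9/2)
3. 4090.909ms @ 9 + 1363.636ms (3)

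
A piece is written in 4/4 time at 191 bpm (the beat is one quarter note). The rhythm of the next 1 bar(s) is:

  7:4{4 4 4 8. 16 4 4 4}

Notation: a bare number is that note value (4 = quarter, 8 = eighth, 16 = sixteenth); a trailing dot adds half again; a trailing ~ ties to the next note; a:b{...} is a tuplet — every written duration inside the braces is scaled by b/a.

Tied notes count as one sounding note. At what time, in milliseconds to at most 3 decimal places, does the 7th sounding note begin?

1. 0.0ms @ 0 + 179.506ms (4/7)
2. 179.506ms @ 4/7 + 179.506ms (4/7)
3. 359.013ms @ 8/7 + 179.506ms (4/7)
4. 538.519ms @ 12/7 + 134.63ms (3/7)
5. 673.149ms @ 15/7 + 44.877ms (1/7)
6. 718.025ms @ 16/7 + 179.506ms (4/7)
7. 897.532ms @ 20/7 + 179.506ms (4/7)
8. 1077.038ms @ 24/7 + 179.506ms (4/7)

note 7 onset = 20/7b = 897.532ms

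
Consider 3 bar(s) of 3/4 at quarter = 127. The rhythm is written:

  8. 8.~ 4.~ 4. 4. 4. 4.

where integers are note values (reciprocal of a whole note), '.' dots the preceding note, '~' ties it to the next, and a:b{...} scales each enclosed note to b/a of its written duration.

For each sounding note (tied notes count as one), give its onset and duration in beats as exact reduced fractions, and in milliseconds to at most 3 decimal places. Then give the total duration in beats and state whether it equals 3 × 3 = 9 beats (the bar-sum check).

1) 0.0ms=0b +354.331ms=3/4b
2) 354.331ms=3/4b +1771.654ms=15/4b
3) 2125.984ms=9/2b +708.661ms=3/2b
4) 2834.646ms=6b +708.661ms=3/2b
5) 3543.307ms=15/2b +708.661ms=3/2b
Σ=9b of 9 (127bpm 3/4) — PASS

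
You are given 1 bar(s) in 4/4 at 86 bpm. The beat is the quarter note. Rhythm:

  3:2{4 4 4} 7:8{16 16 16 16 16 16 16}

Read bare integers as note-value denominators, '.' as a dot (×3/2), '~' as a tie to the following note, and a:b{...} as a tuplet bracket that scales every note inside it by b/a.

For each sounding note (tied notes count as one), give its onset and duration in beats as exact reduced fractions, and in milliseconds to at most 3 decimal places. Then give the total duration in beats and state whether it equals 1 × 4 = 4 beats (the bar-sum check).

1) 0.0ms=0b +465.116ms=2/3b
2) 465.116ms=2/3b +465.116ms=2/3b
3) 930.233ms=4/3b +465.116ms=2/3b
4) 1395.349ms=2b +199.336ms=2/7b
5) 1594.684ms=16/7b +199.336ms=2/7b
6) 1794.02ms=18/7b +199.336ms=2/7b
7) 1993.355ms=20/7b +199.336ms=2/7b
8) 2192.691ms=22/7b +199.336ms=2/7b
9) 2392.027ms=24/7b +199.336ms=2/7b
10) 2591.362ms=26/7b +199.336ms=2/7b
Σ=4b of 4 (86bpm 4/4) — PASS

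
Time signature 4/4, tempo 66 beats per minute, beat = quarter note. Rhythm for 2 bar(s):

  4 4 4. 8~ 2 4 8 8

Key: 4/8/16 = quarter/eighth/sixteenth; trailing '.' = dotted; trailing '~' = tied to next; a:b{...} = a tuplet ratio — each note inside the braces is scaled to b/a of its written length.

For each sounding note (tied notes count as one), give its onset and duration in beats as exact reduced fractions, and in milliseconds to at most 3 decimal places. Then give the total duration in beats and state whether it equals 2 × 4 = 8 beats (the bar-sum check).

1) 0.0ms=0b +909.091ms=1b
2) 909.091ms=1b +909.091ms=1b
3) 1818.182ms=2b +1363.636ms=3/2b
4) 3181.818ms=7/2b +2272.727ms=5/2b
5) 5454.545ms=6b +909.091ms=1b
6) 6363.636ms=7b +454.545ms=1/2b
7) 6818.182ms=15/2b +454.545ms=1/2b
Σ=8b of 8 (66bpm 4/4) — PASS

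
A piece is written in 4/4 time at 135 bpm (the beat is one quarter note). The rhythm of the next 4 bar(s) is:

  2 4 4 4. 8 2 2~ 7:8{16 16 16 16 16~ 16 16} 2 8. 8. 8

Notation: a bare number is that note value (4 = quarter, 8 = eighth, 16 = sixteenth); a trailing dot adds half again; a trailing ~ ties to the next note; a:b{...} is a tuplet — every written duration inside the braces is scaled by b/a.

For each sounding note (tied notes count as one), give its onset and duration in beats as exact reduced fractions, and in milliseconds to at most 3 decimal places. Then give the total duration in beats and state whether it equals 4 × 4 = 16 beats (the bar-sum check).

1) 0.0ms=0b +888.889ms=2b
2) 888.889ms=2b +444.444ms=1b
3) 1333.333ms=3b +444.444ms=1b
4) 1777.778ms=4b +666.667ms=3/2b
5) 2444.444ms=11/2b +222.222ms=1/2b
6) 2666.667ms=6b +888.889ms=2b
7) 3555.556ms=8b +1015.873ms=16/7b
8) 4571.429ms=72/7b +126.984ms=2/7b
9) 4698.413ms=74/7b +126.984ms=2/7b
10) 4825.397ms=76/7b +126.984ms=2/7b
11) 4952.381ms=78/7b +253.968ms=4/7b
12) 5206.349ms=82/7b +126.984ms=2/7b
13) 5333.333ms=12b +888.889ms=2b
14) 6222.222ms=14b +333.333ms=3/4b
15) 6555.556ms=59/4b +333.333ms=3/4b
16) 6888.889ms=31/2b +222.222ms=1/2b
Σ=16b of 16 (135bpm 4/4) — PASS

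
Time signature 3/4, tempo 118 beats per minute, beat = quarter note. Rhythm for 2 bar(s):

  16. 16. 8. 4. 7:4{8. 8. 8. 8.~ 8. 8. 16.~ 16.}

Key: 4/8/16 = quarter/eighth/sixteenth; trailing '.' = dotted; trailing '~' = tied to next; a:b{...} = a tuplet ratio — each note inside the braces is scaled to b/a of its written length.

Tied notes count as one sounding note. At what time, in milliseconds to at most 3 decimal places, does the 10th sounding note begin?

1. 0.0ms @ 0 + 190.678ms (3/8)
2. 190.678ms @ 3/8 + 190.678ms (3/8)
3. 381.356ms @ 3/4 + 381.356ms (3/4)
4. 762.712ms @ 3/2 + 762.712ms (3/2)
5. 1525.424ms @ 3 + 217.918ms (3/7)
6. 1743.341ms @ 24/7 + 217.918ms (3/7)
7. 1961.259ms @ 27/7 + 217.918ms (3/7)
8. 2179.177ms @ 30/7 + 435.835ms (6/7)
9. 2615.012ms @ 36/7 + 217.918ms (3/7)
10. 2832.93ms @ 39/7 + 217.918ms (3/7)

note 10 onset = 39/7b = 2832.93ms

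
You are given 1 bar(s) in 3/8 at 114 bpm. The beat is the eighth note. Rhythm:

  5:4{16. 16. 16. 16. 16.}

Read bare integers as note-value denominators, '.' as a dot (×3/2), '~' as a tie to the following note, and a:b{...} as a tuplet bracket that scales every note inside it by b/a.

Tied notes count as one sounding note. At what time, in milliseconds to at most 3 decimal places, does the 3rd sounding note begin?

1. 0.0ms @ 0 + 315.789ms (3/5)
2. 315.789ms @ 3/5 + 315.789ms (3/5)
3. 631.579ms @ 6/5 + 315.789ms (3/5)
4. 947.368ms @ 9/5 + 315.789ms (3/5)
5. 1263.158ms @ 12/5 + 315.789ms (3/5)

note 3 onset = 6/5b = 631.579ms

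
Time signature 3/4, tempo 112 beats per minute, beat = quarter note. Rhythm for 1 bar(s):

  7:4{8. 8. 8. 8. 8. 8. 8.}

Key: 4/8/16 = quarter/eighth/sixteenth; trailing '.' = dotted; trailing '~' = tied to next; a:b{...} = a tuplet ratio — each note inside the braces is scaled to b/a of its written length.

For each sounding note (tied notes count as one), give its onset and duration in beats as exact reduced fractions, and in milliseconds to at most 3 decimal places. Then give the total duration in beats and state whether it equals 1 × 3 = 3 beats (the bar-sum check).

1) 0.0ms=0b +229.592ms=3/7b
2) 229.592ms=3/7b +229.592ms=3/7b
3) 459.184ms=6/7b +229.592ms=3/7b
4) 688.776ms=9/7b +229.592ms=3/7b
5) 918.367ms=12/7b +229.592ms=3/7b
6) 1147.959ms=15/7b +229.592ms=3/7b
7) 1377.551ms=18/7b +229.592ms=3/7b
Σ=3b of 3 (112bpm 3/4) — PASS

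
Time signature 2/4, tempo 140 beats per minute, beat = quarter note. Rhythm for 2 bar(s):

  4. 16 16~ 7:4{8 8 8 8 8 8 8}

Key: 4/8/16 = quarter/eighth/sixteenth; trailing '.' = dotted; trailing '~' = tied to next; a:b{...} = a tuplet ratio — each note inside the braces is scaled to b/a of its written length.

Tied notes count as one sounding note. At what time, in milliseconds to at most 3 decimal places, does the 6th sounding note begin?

note 6 onset = 20/7b = 1224.49ms

1. 0.0ms @ 0 + 642.857ms (3/2)
2. 642.857ms @ 3/2 + 107.143ms (1/4)
3. 750.0ms @ 7/4 + 229.592ms (15/28)
4. 979.592ms @ 16/7 + 122.449ms (2/7)
5. 1102.041ms @ 18/7 + 122.449ms (2/7)
6. 1224.49ms @ 20/7 + 122.449ms (2/7)
7. 1346.939ms @ 22/7 + 122.449ms (2/7)
8. 1469.388ms @ 24/7 + 122.449ms (2/7)
9. 1591.837ms @ 26/7 + 122.449ms (2/7)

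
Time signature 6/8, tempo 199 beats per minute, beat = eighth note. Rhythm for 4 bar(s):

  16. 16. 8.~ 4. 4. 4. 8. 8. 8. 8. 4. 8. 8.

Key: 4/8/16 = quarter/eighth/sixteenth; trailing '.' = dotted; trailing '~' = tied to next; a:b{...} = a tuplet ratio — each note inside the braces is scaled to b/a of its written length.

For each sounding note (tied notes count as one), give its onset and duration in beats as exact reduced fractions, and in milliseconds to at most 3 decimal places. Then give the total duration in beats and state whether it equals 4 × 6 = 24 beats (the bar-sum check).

1) 0.0ms=0b +226.131ms=3/4b
2) 226.131ms=3/4b +226.131ms=3/4b
3) 452.261ms=3/2b +1356.784ms=9/2b
4) 1809.045ms=6b +904.523ms=3b
5) 2713.568ms=9b +904.523ms=3b
6) 3618.09ms=12b +452.261ms=3/2b
7) 4070.352ms=27/2b +452.261ms=3/2b
8) 4522.613ms=15b +452.261ms=3/2b
9) 4974.874ms=33/2b +452.261ms=3/2b
10) 5427.136ms=18b +904.523ms=3b
11) 6331.658ms=21b +452.261ms=3/2b
12) 6783.92ms=45/2b +452.261ms=3/2b
Σ=24b of 24 (199bpm 6/8) — PASS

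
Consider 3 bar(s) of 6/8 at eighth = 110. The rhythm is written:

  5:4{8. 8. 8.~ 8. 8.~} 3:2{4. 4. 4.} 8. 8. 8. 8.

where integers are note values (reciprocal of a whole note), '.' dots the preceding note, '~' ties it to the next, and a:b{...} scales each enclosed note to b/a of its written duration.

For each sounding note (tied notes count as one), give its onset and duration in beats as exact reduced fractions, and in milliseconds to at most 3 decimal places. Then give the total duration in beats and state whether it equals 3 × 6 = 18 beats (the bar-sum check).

1) 0.0ms=0b +654.545ms=6/5b
2) 654.545ms=6/5b +654.545ms=6/5b
3) 1309.091ms=12/5b +1309.091ms=12/5b
4) 2618.182ms=24/5b +1745.455ms=16/5b
5) 4363.636ms=8b +1090.909ms=2b
6) 5454.545ms=10b +1090.909ms=2b
7) 6545.455ms=12b +818.182ms=3/2b
8) 7363.636ms=27/2b +818.182ms=3/2b
9) 8181.818ms=15b +818.182ms=3/2b
10) 9000.0ms=33/2b +818.182ms=3/2b
Σ=18b of 18 (110bpm 6/8) — PASS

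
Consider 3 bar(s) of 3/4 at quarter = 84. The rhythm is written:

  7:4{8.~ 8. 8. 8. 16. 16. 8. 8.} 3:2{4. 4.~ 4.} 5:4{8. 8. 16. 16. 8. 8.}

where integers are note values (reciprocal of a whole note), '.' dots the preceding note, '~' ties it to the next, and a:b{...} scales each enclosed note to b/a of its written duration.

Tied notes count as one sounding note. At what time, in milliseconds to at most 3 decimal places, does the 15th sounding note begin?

1. 0.0ms @ 0 + 612.245ms (6/7)
2. 612.245ms @ 6/7 + 306.122ms (3/7)
3. 918.367ms @ 9/7 + 306.122ms (3/7)
4. 1224.49ms @ 12/7 + 153.061ms (3/14)
5. 1377.551ms @ 27/14 + 153.061ms (3/14)
6. 1530.612ms @ 15/7 + 306.122ms (3/7)
7. 1836.735ms @ 18/7 + 306.122ms (3/7)
8. 2142.857ms @ 3 + 714.286ms (1)
9. 2857.143ms @ 4 + 1428.571ms (2)
10. 4285.714ms @ 6 + 428.571ms (3/5)
11. 4714.286ms @ 33/5 + 428.571ms (3/5)
12. 5142.857ms @ 36/5 + 214.286ms (3/10)
13. 5357.143ms @ 15/2 + 214.286ms (3/10)
14. 5571.429ms @ 39/5 + 428.571ms (3/5)
15. 6000.0ms @ 42/5 + 428.571ms (3/5)

note 15 onset = 42/5b = 6000.0ms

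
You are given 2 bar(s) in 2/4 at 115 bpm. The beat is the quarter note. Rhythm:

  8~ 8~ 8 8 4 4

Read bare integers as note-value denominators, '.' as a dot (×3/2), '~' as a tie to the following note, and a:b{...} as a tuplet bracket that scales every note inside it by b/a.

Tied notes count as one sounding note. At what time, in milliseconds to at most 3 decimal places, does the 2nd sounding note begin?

note 2 onset = 3/2b = 782.609ms

1. 0.0ms @ 0 + 782.609ms (3/2)
2. 782.609ms @ 3/2 + 260.87ms (1/2)
3. 1043.478ms @ 2 + 521.739ms (1)
4. 1565.217ms @ 3 + 521.739ms (1)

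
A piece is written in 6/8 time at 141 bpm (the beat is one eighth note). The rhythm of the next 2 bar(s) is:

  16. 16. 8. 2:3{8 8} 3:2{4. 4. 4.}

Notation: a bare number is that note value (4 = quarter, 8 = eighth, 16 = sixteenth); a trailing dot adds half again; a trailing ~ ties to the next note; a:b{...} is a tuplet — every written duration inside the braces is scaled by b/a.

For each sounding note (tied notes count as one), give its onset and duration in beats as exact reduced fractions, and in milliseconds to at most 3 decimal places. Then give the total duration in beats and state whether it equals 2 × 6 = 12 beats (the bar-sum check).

1) 0.0ms=0b +319.149ms=3/4b
2) 319.149ms=3/4b +319.149ms=3/4b
3) 638.298ms=3/2b +638.298ms=3/2b
4) 1276.596ms=3b +638.298ms=3/2b
5) 1914.894ms=9/2b +638.298ms=3/2b
6) 2553.191ms=6b +851.064ms=2b
7) 3404.255ms=8b +851.064ms=2b
8) 4255.319ms=10b +851.064ms=2b
Σ=12b of 12 (141bpm 6/8) — PASS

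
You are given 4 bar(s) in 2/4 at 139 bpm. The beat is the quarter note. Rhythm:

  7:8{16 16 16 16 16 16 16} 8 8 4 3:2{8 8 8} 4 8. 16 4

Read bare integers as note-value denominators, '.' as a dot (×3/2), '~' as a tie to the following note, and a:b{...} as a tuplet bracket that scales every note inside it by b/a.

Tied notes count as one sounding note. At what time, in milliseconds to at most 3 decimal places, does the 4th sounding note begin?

note 4 onset = 6/7b = 369.99ms

1. 0.0ms @ 0 + 123.33ms (2/7)
2. 123.33ms @ 2/7 + 123.33ms (2/7)
3. 246.66ms @ 4/7 + 123.33ms (2/7)
4. 369.99ms @ 6/7 + 123.33ms (2/7)
5. 493.32ms @ 8/7 + 123.33ms (2/7)
6. 616.65ms @ 10/7 + 123.33ms (2/7)
7. 739.979ms @ 12/7 + 123.33ms (2/7)
8. 863.309ms @ 2 + 215.827ms (1/2)
9. 1079.137ms @ 5/2 + 215.827ms (1/2)
10. 1294.964ms @ 3 + 431.655ms (1)
11. 1726.619ms @ 4 + 143.885ms (1/3)
12. 1870.504ms @ 13/3 + 143.885ms (1/3)
13. 2014.388ms @ 14/3 + 143.885ms (1/3)
14. 2158.273ms @ 5 + 431.655ms (1)
15. 2589.928ms @ 6 + 323.741ms (3/4)
16. 2913.669ms @ 27/4 + 107.914ms (1/4)
17. 3021.583ms @ 7 + 431.655ms (1)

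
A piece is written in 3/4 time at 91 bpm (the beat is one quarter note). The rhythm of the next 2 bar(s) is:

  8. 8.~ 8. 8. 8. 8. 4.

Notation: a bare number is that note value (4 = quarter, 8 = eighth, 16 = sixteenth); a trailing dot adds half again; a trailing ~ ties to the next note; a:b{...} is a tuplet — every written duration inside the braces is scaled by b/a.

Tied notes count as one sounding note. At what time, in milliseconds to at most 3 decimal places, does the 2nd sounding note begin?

note 2 onset = 3/4b = 494.505ms

1. 0.0ms @ 0 + 494.505ms (3/4)
2. 494.505ms @ 3/4 + 989.011ms (3/2)
3. 1483.516ms @ 9/4 + 494.505ms (3/4)
4. 1978.022ms @ 3 + 494.505ms (3/4)
5. 2472.527ms @ 15/4 + 494.505ms (3/4)
6. 2967.033ms @ 9/2 + 989.011ms (3/2)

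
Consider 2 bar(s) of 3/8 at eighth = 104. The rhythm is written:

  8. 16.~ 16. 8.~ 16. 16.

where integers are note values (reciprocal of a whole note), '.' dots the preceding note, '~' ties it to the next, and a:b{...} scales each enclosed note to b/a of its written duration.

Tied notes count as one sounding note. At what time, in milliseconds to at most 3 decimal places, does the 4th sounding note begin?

note 4 onset = 21/4b = 3028.846ms

1. 0.0ms @ 0 + 865.385ms (3/2)
2. 865.385ms @ 3/2 + 865.385ms (3/2)
3. 1730.769ms @ 3 + 1298.077ms (9/4)
4. 3028.846ms @ 21/4 + 432.692ms (3/4)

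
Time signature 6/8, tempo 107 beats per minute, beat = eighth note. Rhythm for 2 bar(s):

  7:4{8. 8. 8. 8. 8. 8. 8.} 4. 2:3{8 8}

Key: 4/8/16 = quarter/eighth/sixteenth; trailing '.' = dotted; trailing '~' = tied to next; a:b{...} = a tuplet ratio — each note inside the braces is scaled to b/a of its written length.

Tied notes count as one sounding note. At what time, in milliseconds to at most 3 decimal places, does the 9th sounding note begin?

note 9 onset = 9b = 5046.729ms

1. 0.0ms @ 0 + 480.641ms (6/7)
2. 480.641ms @ 6/7 + 480.641ms (6/7)
3. 961.282ms @ 12/7 + 480.641ms (6/7)
4. 1441.923ms @ 18/7 + 480.641ms (6/7)
5. 1922.563ms @ 24/7 + 480.641ms (6/7)
6. 2403.204ms @ 30/7 + 480.641ms (6/7)
7. 2883.845ms @ 36/7 + 480.641ms (6/7)
8. 3364.486ms @ 6 + 1682.243ms (3)
9. 5046.729ms @ 9 + 841.121ms (3/2)
10. 5887.85ms @ 21/2 + 841.121ms (3/2)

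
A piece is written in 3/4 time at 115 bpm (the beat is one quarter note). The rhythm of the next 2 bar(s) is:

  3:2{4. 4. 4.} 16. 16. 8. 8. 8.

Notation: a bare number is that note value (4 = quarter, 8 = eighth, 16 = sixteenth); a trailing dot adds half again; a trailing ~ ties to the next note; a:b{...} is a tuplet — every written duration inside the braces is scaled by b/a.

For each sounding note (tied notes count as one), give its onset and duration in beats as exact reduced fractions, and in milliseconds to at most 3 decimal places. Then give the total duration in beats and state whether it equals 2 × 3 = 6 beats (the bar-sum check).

1) 0.0ms=0b +521.739ms=1b
2) 521.739ms=1b +521.739ms=1b
3) 1043.478ms=2b +521.739ms=1b
4) 1565.217ms=3b +195.652ms=3/8b
5) 1760.87ms=27/8b +195.652ms=3/8b
6) 1956.522ms=15/4b +391.304ms=3/4b
7) 2347.826ms=9/2b +391.304ms=3/4b
8) 2739.13ms=21/4b +391.304ms=3/4b
Σ=6b of 6 (115bpm 3/4) — PASS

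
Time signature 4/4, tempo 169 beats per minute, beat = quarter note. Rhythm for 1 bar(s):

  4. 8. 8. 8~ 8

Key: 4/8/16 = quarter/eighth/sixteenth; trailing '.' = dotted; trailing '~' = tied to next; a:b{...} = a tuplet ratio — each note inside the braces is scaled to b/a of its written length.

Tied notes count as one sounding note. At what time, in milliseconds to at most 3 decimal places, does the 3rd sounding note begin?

1. 0.0ms @ 0 + 532.544ms (3/2)
2. 532.544ms @ 3/2 + 266.272ms (3/4)
3. 798.817ms @ 9/4 + 266.272ms (3/4)
4. 1065.089ms @ 3 + 355.03ms (1)

note 3 onset = 9/4b = 798.817ms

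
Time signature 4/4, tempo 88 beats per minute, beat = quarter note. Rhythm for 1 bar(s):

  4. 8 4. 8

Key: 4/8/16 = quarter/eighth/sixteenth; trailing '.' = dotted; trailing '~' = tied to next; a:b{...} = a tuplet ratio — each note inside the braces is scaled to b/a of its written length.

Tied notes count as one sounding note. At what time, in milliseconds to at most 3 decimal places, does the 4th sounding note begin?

1. 0.0ms @ 0 + 1022.727ms (3/2)
2. 1022.727ms @ 3/2 + 340.909ms (1/2)
3. 1363.636ms @ 2 + 1022.727ms (3/2)
4. 2386.364ms @ 7/2 + 340.909ms (1/2)

note 4 onset = 7/2b = 2386.364ms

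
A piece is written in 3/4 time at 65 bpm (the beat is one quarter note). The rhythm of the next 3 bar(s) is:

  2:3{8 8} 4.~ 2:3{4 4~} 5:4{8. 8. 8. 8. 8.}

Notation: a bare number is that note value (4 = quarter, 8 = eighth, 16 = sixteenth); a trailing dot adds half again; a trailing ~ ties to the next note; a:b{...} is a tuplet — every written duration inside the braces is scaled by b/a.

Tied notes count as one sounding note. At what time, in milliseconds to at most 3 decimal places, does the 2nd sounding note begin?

1. 0.0ms @ 0 + 692.308ms (3/4)
2. 692.308ms @ 3/4 + 692.308ms (3/4)
3. 1384.615ms @ 3/2 + 2769.231ms (3)
4. 4153.846ms @ 9/2 + 1938.462ms (21/10)
5. 6092.308ms @ 33/5 + 553.846ms (3/5)
6. 6646.154ms @ 36/5 + 553.846ms (3/5)
7. 7200.0ms @ 39/5 + 553.846ms (3/5)
8. 7753.846ms @ 42/5 + 553.846ms (3/5)

note 2 onset = 3/4b = 692.308ms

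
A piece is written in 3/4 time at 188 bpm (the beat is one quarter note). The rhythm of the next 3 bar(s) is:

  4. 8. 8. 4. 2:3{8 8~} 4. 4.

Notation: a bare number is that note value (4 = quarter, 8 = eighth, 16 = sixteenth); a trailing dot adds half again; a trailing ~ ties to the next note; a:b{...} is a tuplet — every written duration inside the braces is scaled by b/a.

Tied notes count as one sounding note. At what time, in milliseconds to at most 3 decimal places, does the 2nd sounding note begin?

1. 0.0ms @ 0 + 478.723ms (3/2)
2. 478.723ms @ 3/2 + 239.362ms (3/4)
3. 718.085ms @ 9/4 + 239.362ms (3/4)
4. 957.447ms @ 3 + 478.723ms (3/2)
5. 1436.17ms @ 9/2 + 239.362ms (3/4)
6. 1675.532ms @ 21/4 + 718.085ms (9/4)
7. 2393.617ms @ 15/2 + 478.723ms (3/2)

note 2 onset = 3/2b = 478.723ms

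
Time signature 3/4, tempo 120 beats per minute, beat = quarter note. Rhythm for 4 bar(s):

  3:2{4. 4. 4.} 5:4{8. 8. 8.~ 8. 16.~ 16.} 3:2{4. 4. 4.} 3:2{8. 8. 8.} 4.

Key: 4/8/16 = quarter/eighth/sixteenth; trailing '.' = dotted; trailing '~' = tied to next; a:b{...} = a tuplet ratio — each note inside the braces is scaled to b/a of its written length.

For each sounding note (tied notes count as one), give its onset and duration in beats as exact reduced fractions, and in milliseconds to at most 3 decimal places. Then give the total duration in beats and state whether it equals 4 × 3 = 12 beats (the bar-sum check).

1) 0.0ms=0b +500.0ms=1b
2) 500.0ms=1b +500.0ms=1b
3) 1000.0ms=2b +500.0ms=1b
4) 1500.0ms=3b +300.0ms=3/5b
5) 1800.0ms=18/5b +300.0ms=3/5b
6) 2100.0ms=21/5b +600.0ms=6/5b
7) 2700.0ms=27/5b +300.0ms=3/5b
8) 3000.0ms=6b +500.0ms=1b
9) 3500.0ms=7b +500.0ms=1b
10) 4000.0ms=8b +500.0ms=1b
11) 4500.0ms=9b +250.0ms=1/2b
12) 4750.0ms=19/2b +250.0ms=1/2b
13) 5000.0ms=10b +250.0ms=1/2b
14) 5250.0ms=21/2b +750.0ms=3/2b
Σ=12b of 12 (120bpm 3/4) — PASS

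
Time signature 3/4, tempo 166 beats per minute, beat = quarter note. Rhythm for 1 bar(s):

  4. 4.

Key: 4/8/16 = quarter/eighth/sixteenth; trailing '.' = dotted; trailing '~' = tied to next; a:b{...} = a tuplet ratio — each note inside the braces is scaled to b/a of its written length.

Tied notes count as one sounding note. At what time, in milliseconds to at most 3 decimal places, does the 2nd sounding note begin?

1. 0.0ms @ 0 + 542.169ms (3/2)
2. 542.169ms @ 3/2 + 542.169ms (3/2)

note 2 onset = 3/2b = 542.169ms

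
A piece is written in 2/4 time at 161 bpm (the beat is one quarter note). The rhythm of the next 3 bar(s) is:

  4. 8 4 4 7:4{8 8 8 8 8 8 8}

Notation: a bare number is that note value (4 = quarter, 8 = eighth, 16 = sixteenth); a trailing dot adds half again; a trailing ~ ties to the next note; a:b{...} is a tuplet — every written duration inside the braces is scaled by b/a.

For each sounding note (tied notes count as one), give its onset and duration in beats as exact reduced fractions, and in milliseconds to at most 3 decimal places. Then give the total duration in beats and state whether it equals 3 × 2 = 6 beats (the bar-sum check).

1) 0.0ms=0b +559.006ms=3/2b
2) 559.006ms=3/2b +186.335ms=1/2b
3) 745.342ms=2b +372.671ms=1b
4) 1118.012ms=3b +372.671ms=1b
5) 1490.683ms=4b +106.477ms=2/7b
6) 1597.161ms=30/7b +106.477ms=2/7b
7) 1703.638ms=32/7b +106.477ms=2/7b
8) 1810.115ms=34/7b +106.477ms=2/7b
9) 1916.593ms=36/7b +106.477ms=2/7b
10) 2023.07ms=38/7b +106.477ms=2/7b
11) 2129.547ms=40/7b +106.477ms=2/7b
Σ=6b of 6 (161bpm 2/4) — PASS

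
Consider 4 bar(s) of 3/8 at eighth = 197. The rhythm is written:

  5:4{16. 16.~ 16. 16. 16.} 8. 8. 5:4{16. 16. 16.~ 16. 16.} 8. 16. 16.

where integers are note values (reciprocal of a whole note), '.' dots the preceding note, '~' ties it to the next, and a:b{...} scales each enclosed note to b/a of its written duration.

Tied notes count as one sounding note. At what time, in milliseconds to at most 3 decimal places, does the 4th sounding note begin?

1. 0.0ms @ 0 + 182.741ms (3/5)
2. 182.741ms @ 3/5 + 365.482ms (6/5)
3. 548.223ms @ 9/5 + 182.741ms (3/5)
4. 730.964ms @ 12/5 + 182.741ms (3/5)
5. 913.706ms @ 3 + 456.853ms (3/2)
6. 1370.558ms @ 9/2 + 456.853ms (3/2)
7. 1827.411ms @ 6 + 182.741ms (3/5)
8. 2010.152ms @ 33/5 + 182.741ms (3/5)
9. 2192.893ms @ 36/5 + 365.482ms (6/5)
10. 2558.376ms @ 42/5 + 182.741ms (3/5)
11. 2741.117ms @ 9 + 456.853ms (3/2)
12. 3197.97ms @ 21/2 + 228.426ms (3/4)
13. 3426.396ms @ 45/4 + 228.426ms (3/4)

note 4 onset = 12/5b = 730.964ms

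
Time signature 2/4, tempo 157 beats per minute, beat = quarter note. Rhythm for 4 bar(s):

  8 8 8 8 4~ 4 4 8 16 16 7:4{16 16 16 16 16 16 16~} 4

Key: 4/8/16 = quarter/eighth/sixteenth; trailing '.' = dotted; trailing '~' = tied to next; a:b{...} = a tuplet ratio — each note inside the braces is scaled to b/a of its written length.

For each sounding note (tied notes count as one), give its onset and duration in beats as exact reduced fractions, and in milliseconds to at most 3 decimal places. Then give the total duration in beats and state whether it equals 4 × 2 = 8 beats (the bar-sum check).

1) 0.0ms=0b +191.083ms=1/2b
2) 191.083ms=1/2b +191.083ms=1/2b
3) 382.166ms=1b +191.083ms=1/2b
4) 573.248ms=3/2b +191.083ms=1/2b
5) 764.331ms=2b +764.331ms=2b
6) 1528.662ms=4b +382.166ms=1b
7) 1910.828ms=5b +191.083ms=1/2b
8) 2101.911ms=11/2b +95.541ms=1/4b
9) 2197.452ms=23/4b +95.541ms=1/4b
10) 2292.994ms=6b +54.595ms=1/7b
11) 2347.589ms=43/7b +54.595ms=1/7b
12) 2402.184ms=44/7b +54.595ms=1/7b
13) 2456.779ms=45/7b +54.595ms=1/7b
14) 2511.374ms=46/7b +54.595ms=1/7b
15) 2565.969ms=47/7b +54.595ms=1/7b
16) 2620.564ms=48/7b +436.761ms=8/7b
Σ=8b of 8 (157bpm 2/4) — PASS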